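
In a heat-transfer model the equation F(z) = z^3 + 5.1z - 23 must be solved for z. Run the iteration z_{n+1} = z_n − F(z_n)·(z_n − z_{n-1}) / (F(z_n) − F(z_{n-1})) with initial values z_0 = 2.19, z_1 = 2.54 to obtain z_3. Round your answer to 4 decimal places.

2.2561

F(2.19) = -1.327541, F(2.54) = 6.341064
z_2 = 2.540000 − 6.341064·(2.540000 − 2.190000) / (6.341064 − (-1.327541)) = 2.540000 − (2.219372)/(7.668605) = 2.250590
F(2.250590) = -0.122407
z_3 = 2.250590 − (-0.122407)·(2.250590 − 2.540000) / (-0.122407 − 6.341064) = 2.250590 − (0.035426)/(-6.463471) = 2.256071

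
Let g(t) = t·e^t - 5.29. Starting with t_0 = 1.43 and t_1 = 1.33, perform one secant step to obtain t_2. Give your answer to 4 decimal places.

g(1.43) = 0.685540, g(1.33) = -0.261212
t_2 = 1.330000 − (-0.261212)·(1.330000 − 1.430000) / (-0.261212 − 0.685540) = 1.330000 − (0.026121)/(-0.946752) = 1.357590

1.3576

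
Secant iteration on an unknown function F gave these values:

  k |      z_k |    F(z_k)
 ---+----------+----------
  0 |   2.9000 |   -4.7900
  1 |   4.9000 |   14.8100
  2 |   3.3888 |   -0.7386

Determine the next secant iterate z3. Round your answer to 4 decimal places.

3.4606

z3 = 3.3888 − (-0.7386)·(3.3888 − 4.9000) / (-0.7386 − 14.8100)
   = 3.3888 − (1.116172)/(-15.548600) = 3.460586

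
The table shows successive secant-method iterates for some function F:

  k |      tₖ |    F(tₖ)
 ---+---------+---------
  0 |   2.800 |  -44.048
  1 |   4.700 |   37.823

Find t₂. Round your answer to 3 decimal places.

3.822

t₂ = 4.700 − 37.823·(4.700 − 2.800) / (37.823 − (-44.048))
   = 4.700 − (71.86370)/(81.87100) = 3.82223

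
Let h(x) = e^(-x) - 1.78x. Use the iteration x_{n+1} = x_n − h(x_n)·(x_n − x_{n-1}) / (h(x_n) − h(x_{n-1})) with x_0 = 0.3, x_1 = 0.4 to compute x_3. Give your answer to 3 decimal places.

h(0.3) = 0.20682, h(0.4) = -0.04168
x_2 = 0.40000 − (-0.04168)·(0.40000 − 0.30000) / (-0.04168 − 0.20682) = 0.40000 − (-0.00417)/(-0.24850) = 0.38323
h(0.38323) = -0.00049
x_3 = 0.38323 − (-0.00049)·(0.38323 − 0.40000) / (-0.00049 − (-0.04168)) = 0.38323 − (0.00001)/(0.04119) = 0.38303

0.383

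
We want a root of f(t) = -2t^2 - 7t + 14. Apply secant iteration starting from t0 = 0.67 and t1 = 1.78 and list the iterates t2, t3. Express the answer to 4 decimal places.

f(0.67) = 8.412200, f(1.78) = -4.796800
t2 = 1.780000 − (-4.796800)·(1.780000 − 0.670000) / (-4.796800 − 8.412200) = 1.780000 − (-5.324448)/(-13.209000) = 1.376908
f(1.376908) = 0.569898
t3 = 1.376908 − 0.569898·(1.376908 − 1.780000) / (0.569898 − (-4.796800)) = 1.376908 − (-0.229722)/(5.366698) = 1.419713

1.3769, 1.4197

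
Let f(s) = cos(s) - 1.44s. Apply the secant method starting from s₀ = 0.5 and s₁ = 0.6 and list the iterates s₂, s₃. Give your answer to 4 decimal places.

0.5803, 0.5806

f(0.5) = 0.157583, f(0.6) = -0.038664
s₂ = 0.600000 − (-0.038664)·(0.600000 − 0.500000) / (-0.038664 − 0.157583) = 0.600000 − (-0.003866)/(-0.196247) = 0.580298
f(0.580298) = 0.000670
s₃ = 0.580298 − 0.000670·(0.580298 − 0.600000) / (0.000670 − (-0.038664)) = 0.580298 − (-0.000013)/(0.039334) = 0.580634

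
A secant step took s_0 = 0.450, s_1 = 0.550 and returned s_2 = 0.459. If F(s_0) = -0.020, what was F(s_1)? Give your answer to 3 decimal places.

The secant line through (0.450, -0.020) and (0.550, F(s_1)) crosses zero at s_2 = 0.459.
So (0.450, -0.020), (0.550, F(s_1)), (0.459, 0) are collinear:
F(s_1) = -0.020 · (0.550 − 0.459) / (0.450 − 0.459) = -0.020 · (0.09100)/(-0.00900) = 0.20222

0.202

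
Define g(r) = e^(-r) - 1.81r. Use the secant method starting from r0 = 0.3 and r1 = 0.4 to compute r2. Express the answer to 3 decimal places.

0.379

g(0.3) = 0.19782, g(0.4) = -0.05368
r2 = 0.40000 − (-0.05368)·(0.40000 − 0.30000) / (-0.05368 − 0.19782) = 0.40000 − (-0.00537)/(-0.25150) = 0.37866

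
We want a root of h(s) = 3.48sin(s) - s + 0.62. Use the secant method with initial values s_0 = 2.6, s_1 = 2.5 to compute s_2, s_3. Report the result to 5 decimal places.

2.55214, 2.55277

h(2.6) = -0.1860552, h(2.5) = 0.2026831
s_2 = 2.5000000 − 0.2026831·(2.5000000 − 2.6000000) / (0.2026831 − (-0.1860552)) = 2.5000000 − (-0.0202683)/(0.3887383) = 2.5521387
h(2.5521387) = 0.0024184
s_3 = 2.5521387 − 0.0024184·(2.5521387 − 2.5000000) / (0.0024184 − 0.2026831) = 2.5521387 − (0.0001261)/(-0.2002647) = 2.5527683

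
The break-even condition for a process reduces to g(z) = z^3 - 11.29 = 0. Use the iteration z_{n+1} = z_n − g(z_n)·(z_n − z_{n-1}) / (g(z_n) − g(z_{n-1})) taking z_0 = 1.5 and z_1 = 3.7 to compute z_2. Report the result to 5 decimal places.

g(1.5) = -7.9150000, g(3.7) = 39.3630000
z_2 = 3.7000000 − 39.3630000·(3.7000000 − 1.5000000) / (39.3630000 − (-7.9150000)) = 3.7000000 − (86.5986000)/(47.2780000) = 1.8683108

1.86831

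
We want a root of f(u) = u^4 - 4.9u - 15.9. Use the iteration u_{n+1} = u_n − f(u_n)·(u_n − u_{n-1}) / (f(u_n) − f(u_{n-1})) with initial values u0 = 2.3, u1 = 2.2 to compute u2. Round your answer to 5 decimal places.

f(2.3) = 0.8141000, f(2.2) = -3.2544000
u2 = 2.2000000 − (-3.2544000)·(2.2000000 − 2.3000000) / (-3.2544000 − 0.8141000) = 2.2000000 − (0.3254400)/(-4.0685000) = 2.2799902

2.27999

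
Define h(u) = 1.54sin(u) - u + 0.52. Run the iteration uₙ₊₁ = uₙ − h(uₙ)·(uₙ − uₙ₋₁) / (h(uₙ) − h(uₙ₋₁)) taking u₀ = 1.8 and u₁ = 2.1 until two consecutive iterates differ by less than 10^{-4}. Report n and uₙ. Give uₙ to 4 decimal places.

h(1.8) = 0.219725, h(2.1) = -0.250658
u₂ = 2.100000 − (-0.250658)·(0.300000)/(-0.470383) = 1.940136;  |Δ| = 0.159864
h(1.940136) = 0.016015
u₃ = 1.940136 − 0.016015·(-0.159864)/(0.266673) = 1.949737;  |Δ| = 0.009601
h(1.949737) = 0.001011
u₄ = 1.949737 − 0.001011·(0.009601)/(-0.015004) = 1.950384;  |Δ| = 0.000647
h(1.950384) = -0.000005
u₅ = 1.950384 − (-0.000005)·(0.000647)/(-0.001016) = 1.950381;  |Δ| = 0.000003
|u₅ − u₄| = 0.000003 < 10^{-4}

n = 5, uₙ = 1.9504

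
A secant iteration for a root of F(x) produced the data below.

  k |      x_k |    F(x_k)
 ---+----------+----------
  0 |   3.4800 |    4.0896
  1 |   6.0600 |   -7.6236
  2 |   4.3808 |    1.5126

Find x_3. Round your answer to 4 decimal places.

4.6588

x_3 = 4.3808 − 1.5126·(4.3808 − 6.0600) / (1.5126 − (-7.6236))
   = 4.3808 − (-2.539958)/(9.136200) = 4.658810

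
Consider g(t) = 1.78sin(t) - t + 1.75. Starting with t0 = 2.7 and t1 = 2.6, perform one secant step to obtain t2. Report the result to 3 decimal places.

2.626

g(2.7) = -0.18926, g(2.6) = 0.06759
t2 = 2.60000 − 0.06759·(2.60000 − 2.70000) / (0.06759 − (-0.18926)) = 2.60000 − (-0.00676)/(0.25686) = 2.62632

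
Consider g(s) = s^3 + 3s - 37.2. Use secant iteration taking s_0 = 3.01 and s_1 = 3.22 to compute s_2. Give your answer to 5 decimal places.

3.03799

g(3.01) = -0.8990990, g(3.22) = 5.8462480
s_2 = 3.2200000 − 5.8462480·(3.2200000 − 3.0100000) / (5.8462480 − (-0.8990990)) = 3.2200000 − (1.2277121)/(6.7453470) = 3.0379913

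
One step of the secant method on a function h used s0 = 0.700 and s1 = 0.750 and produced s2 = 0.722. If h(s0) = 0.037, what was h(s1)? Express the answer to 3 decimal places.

-0.047

The secant line through (0.700, 0.037) and (0.750, h(s1)) crosses zero at s2 = 0.722.
So (0.700, 0.037), (0.750, h(s1)), (0.722, 0) are collinear:
h(s1) = 0.037 · (0.750 − 0.722) / (0.700 − 0.722) = 0.037 · (0.02800)/(-0.02200) = -0.04709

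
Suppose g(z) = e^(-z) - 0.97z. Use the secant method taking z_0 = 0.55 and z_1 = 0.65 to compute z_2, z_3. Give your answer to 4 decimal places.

0.5786, 0.5782

g(0.55) = 0.043450, g(0.65) = -0.108454
z_2 = 0.650000 − (-0.108454)·(0.650000 − 0.550000) / (-0.108454 − 0.043450) = 0.650000 − (-0.010845)/(-0.151904) = 0.578603
g(0.578603) = -0.000565
z_3 = 0.578603 − (-0.000565)·(0.578603 − 0.650000) / (-0.000565 − (-0.108454)) = 0.578603 − (0.000040)/(0.107890) = 0.578230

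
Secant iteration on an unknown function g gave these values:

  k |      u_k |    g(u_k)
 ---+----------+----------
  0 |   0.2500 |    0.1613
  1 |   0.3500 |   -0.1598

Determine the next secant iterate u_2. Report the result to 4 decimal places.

0.3002

u_2 = 0.3500 − (-0.1598)·(0.3500 − 0.2500) / (-0.1598 − 0.1613)
   = 0.3500 − (-0.015980)/(-0.321100) = 0.300234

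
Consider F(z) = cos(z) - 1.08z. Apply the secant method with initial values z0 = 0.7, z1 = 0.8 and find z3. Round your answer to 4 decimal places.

0.7051

F(0.7) = 0.008842, F(0.8) = -0.167293
z2 = 0.800000 − (-0.167293)·(0.800000 − 0.700000) / (-0.167293 − 0.008842) = 0.800000 − (-0.016729)/(-0.176135) = 0.705020
F(0.705020) = 0.000177
z3 = 0.705020 − 0.000177·(0.705020 − 0.800000) / (0.000177 − (-0.167293)) = 0.705020 − (-0.000017)/(0.167470) = 0.705120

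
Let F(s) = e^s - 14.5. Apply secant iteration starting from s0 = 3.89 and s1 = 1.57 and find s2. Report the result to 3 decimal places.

F(3.89) = 34.41089, F(1.57) = -9.69335
s2 = 1.57000 − (-9.69335)·(1.57000 − 3.89000) / (-9.69335 − 34.41089) = 1.57000 − (22.48858)/(-44.10424) = 2.07990

2.080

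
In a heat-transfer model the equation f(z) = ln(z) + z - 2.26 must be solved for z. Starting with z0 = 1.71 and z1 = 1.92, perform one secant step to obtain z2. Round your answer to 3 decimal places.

1.719

f(1.71) = -0.01351, f(1.92) = 0.31233
z2 = 1.92000 − 0.31233·(1.92000 − 1.71000) / (0.31233 − (-0.01351)) = 1.92000 − (0.06559)/(0.32583) = 1.71871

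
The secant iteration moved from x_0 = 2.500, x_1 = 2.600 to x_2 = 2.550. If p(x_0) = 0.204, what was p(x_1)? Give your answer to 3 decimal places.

The secant line through (2.500, 0.204) and (2.600, p(x_1)) crosses zero at x_2 = 2.550.
So (2.500, 0.204), (2.600, p(x_1)), (2.550, 0) are collinear:
p(x_1) = 0.204 · (2.600 − 2.550) / (2.500 − 2.550) = 0.204 · (0.05000)/(-0.05000) = -0.20400

-0.204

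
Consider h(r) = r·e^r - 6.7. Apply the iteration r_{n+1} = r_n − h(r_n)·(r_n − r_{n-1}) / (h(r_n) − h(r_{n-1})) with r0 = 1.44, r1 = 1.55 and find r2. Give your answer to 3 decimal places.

1.496

h(1.44) = -0.62220, h(1.55) = 0.60278
r2 = 1.55000 − 0.60278·(1.55000 − 1.44000) / (0.60278 − (-0.62220)) = 1.55000 − (0.06631)/(1.22498) = 1.49587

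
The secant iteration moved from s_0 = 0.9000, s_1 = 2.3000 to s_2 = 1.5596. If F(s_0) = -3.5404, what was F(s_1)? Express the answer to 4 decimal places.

3.9741

The secant line through (0.9000, -3.5404) and (2.3000, F(s_1)) crosses zero at s_2 = 1.5596.
So (0.9000, -3.5404), (2.3000, F(s_1)), (1.5596, 0) are collinear:
F(s_1) = -3.5404 · (2.3000 − 1.5596) / (0.9000 − 1.5596) = -3.5404 · (0.740400)/(-0.659600) = 3.974094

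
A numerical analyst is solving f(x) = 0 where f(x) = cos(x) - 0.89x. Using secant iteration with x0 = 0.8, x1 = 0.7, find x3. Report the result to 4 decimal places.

0.7905

f(0.8) = -0.015293, f(0.7) = 0.141842
x2 = 0.700000 − 0.141842·(0.700000 − 0.800000) / (0.141842 − (-0.015293)) = 0.700000 − (-0.014184)/(0.157135) = 0.790267
f(0.790267) = 0.000317
x3 = 0.790267 − 0.000317·(0.790267 − 0.700000) / (0.000317 − 0.141842) = 0.790267 − (0.000029)/(-0.141525) = 0.790470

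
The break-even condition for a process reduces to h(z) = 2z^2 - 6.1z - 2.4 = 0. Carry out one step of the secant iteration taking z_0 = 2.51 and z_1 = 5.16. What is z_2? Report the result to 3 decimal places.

3.063

h(2.51) = -5.11080, h(5.16) = 19.37520
z_2 = 5.16000 − 19.37520·(5.16000 − 2.51000) / (19.37520 − (-5.11080)) = 5.16000 − (51.34428)/(24.48600) = 3.06312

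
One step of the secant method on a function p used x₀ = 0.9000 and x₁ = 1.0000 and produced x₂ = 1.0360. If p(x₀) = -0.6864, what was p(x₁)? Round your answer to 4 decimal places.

-0.1817

The secant line through (0.9000, -0.6864) and (1.0000, p(x₁)) crosses zero at x₂ = 1.0360.
So (0.9000, -0.6864), (1.0000, p(x₁)), (1.0360, 0) are collinear:
p(x₁) = -0.6864 · (1.0000 − 1.0360) / (0.9000 − 1.0360) = -0.6864 · (-0.036000)/(-0.136000) = -0.181694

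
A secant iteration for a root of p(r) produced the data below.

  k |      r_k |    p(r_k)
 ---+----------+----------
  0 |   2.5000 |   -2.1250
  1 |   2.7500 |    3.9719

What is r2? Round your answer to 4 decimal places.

2.5871

r2 = 2.7500 − 3.9719·(2.7500 − 2.5000) / (3.9719 − (-2.1250))
   = 2.7500 − (0.992975)/(6.096900) = 2.587134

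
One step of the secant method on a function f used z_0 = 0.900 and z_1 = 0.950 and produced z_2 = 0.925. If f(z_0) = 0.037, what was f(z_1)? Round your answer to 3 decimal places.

The secant line through (0.900, 0.037) and (0.950, f(z_1)) crosses zero at z_2 = 0.925.
So (0.900, 0.037), (0.950, f(z_1)), (0.925, 0) are collinear:
f(z_1) = 0.037 · (0.950 − 0.925) / (0.900 − 0.925) = 0.037 · (0.02500)/(-0.02500) = -0.03700

-0.037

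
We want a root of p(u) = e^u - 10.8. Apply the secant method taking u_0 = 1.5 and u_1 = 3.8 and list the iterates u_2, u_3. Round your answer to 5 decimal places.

1.86132, 2.08259

p(1.5) = -6.3183109, p(3.8) = 33.9011845
u_2 = 3.8000000 − 33.9011845·(3.8000000 − 1.5000000) / (33.9011845 − (-6.3183109)) = 3.8000000 − (77.9727243)/(40.2194954) = 1.8613202
p(1.8613202) = -4.3677772
u_3 = 1.8613202 − (-4.3677772)·(1.8613202 − 3.8000000) / (-4.3677772 − 33.9011845) = 1.8613202 − (8.4677215)/(-38.2689617) = 2.0825888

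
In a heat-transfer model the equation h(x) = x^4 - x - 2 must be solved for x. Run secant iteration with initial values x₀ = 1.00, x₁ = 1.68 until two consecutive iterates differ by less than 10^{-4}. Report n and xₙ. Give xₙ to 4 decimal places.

h(1.00) = -2.000000, h(1.68) = 4.285942
x₂ = 1.680000 − 4.285942·(0.680000)/(6.285942) = 1.216356;  |Δ| = 0.463644
h(1.216356) = -1.027372
x₃ = 1.216356 − (-1.027372)·(-0.463644)/(-5.313314) = 1.306005;  |Δ| = 0.089649
h(1.306005) = -0.396765
x₄ = 1.306005 − (-0.396765)·(0.089649)/(0.630607) = 1.362411;  |Δ| = 0.056406
h(1.362411) = 0.082930
x₅ = 1.362411 − 0.082930·(0.056406)/(0.479695) = 1.352659;  |Δ| = 0.009751
h(1.352659) = -0.004904
x₆ = 1.352659 − (-0.004904)·(-0.009751)/(-0.087834) = 1.353204;  |Δ| = 0.000544
h(1.353204) = -0.000055
x₇ = 1.353204 − (-0.000055)·(0.000544)/(0.004849) = 1.353210;  |Δ| = 0.000006
|x₇ − x₆| = 0.000006 < 10^{-4}

n = 7, xₙ = 1.3532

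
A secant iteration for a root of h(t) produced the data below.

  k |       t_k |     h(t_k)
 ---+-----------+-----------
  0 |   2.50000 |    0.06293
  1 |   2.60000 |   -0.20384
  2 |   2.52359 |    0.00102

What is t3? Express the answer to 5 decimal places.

t3 = 2.52359 − 0.00102·(2.52359 − 2.60000) / (0.00102 − (-0.20384))
   = 2.52359 − (-0.0000779)/(0.2048600) = 2.5239704

2.52397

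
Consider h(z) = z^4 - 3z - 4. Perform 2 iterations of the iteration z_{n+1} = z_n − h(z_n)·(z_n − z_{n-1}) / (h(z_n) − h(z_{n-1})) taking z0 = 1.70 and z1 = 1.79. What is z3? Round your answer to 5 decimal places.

1.74287

h(1.70) = -0.7479000, h(1.79) = 0.8962568
z2 = 1.7900000 − 0.8962568·(1.7900000 − 1.7000000) / (0.8962568 − (-0.7479000)) = 1.7900000 − (0.0806631)/(1.6441568) = 1.7409395
h(1.7409395) = -0.0366430
z3 = 1.7409395 − (-0.0366430)·(1.7409395 − 1.7900000) / (-0.0366430 − 0.8962568) = 1.7409395 − (0.0017977)/(-0.9328998) = 1.7428666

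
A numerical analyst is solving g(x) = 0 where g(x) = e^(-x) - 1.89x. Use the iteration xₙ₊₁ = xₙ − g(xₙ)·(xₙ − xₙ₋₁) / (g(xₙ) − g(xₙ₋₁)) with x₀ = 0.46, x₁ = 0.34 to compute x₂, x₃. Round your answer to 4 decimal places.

0.3670, 0.3667

g(0.46) = -0.238116, g(0.34) = 0.069170
x₂ = 0.340000 − 0.069170·(0.340000 − 0.460000) / (0.069170 − (-0.238116)) = 0.340000 − (-0.008300)/(0.307287) = 0.367012
g(0.367012) = -0.000851
x₃ = 0.367012 − (-0.000851)·(0.367012 − 0.340000) / (-0.000851 − 0.069170) = 0.367012 − (-0.000023)/(-0.070022) = 0.366684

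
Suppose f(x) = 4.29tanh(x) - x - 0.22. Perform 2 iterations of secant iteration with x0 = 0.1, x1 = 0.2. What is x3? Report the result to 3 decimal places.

0.067

f(0.1) = 0.10758, f(0.2) = 0.42674
x2 = 0.20000 − 0.42674·(0.20000 − 0.10000) / (0.42674 − 0.10758) = 0.20000 − (0.04267)/(0.31916) = 0.06629
f(0.06629) = -0.00231
x3 = 0.06629 − (-0.00231)·(0.06629 − 0.20000) / (-0.00231 − 0.42674) = 0.06629 − (0.00031)/(-0.42905) = 0.06701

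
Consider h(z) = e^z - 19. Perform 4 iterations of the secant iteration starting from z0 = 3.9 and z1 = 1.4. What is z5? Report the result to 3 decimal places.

h(3.9) = 30.40245, h(1.4) = -14.94480
z2 = 1.40000 − (-14.94480)·(1.40000 − 3.90000) / (-14.94480 − 30.40245) = 1.40000 − (37.36200)/(-45.34725) = 2.22391
h(2.22391) = -9.75661
z3 = 2.22391 − (-9.75661)·(2.22391 − 1.40000) / (-9.75661 − (-14.94480)) = 2.22391 − (-8.03856)/(5.18819) = 3.77330
h(3.77330) = 24.52361
z4 = 3.77330 − 24.52361·(3.77330 − 2.22391) / (24.52361 − (-9.75661)) = 3.77330 − (37.99675)/(34.28022) = 2.66489
h(2.66489) = -4.63367
z5 = 2.66489 − (-4.63367)·(2.66489 − 3.77330) / (-4.63367 − 24.52361) = 2.66489 − (5.13603)/(-29.15728) = 2.84104

2.841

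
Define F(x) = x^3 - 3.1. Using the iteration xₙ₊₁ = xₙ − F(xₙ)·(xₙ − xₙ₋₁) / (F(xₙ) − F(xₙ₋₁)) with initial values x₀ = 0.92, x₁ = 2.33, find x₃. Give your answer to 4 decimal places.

F(0.92) = -2.321312, F(2.33) = 9.549337
x₂ = 2.330000 − 9.549337·(2.330000 − 0.920000) / (9.549337 − (-2.321312)) = 2.330000 − (13.464565)/(11.870649) = 1.195726
F(1.195726) = -1.390397
x₃ = 1.195726 − (-1.390397)·(1.195726 − 2.330000) / (-1.390397 − 9.549337) = 1.195726 − (1.577091)/(-10.939734) = 1.339888

1.3399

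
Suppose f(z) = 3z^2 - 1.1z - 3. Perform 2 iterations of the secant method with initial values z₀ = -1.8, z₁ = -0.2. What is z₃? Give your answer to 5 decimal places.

f(-1.8) = 8.7000000, f(-0.2) = -2.6600000
z₂ = -0.2000000 − (-2.6600000)·(-0.2000000 − (-1.8000000)) / (-2.6600000 − 8.7000000) = -0.2000000 − (-4.2560000)/(-11.3600000) = -0.5746479
f(-0.5746479) = -1.3772267
z₃ = -0.5746479 − (-1.3772267)·(-0.5746479 − (-0.2000000)) / (-1.3772267 − (-2.6600000)) = -0.5746479 − (0.5159751)/(1.2827733) = -0.9768819

-0.97688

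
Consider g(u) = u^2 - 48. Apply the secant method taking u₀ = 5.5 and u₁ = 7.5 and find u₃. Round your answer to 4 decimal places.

6.9257

g(5.5) = -17.750000, g(7.5) = 8.250000
u₂ = 7.500000 − 8.250000·(7.500000 − 5.500000) / (8.250000 − (-17.750000)) = 7.500000 − (16.500000)/(26.000000) = 6.865385
g(6.865385) = -0.866494
u₃ = 6.865385 − (-0.866494)·(6.865385 − 7.500000) / (-0.866494 − 8.250000) = 6.865385 − (0.549890)/(-9.116494) = 6.925703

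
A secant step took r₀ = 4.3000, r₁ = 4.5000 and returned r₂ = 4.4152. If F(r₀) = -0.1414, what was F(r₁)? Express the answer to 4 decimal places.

The secant line through (4.3000, -0.1414) and (4.5000, F(r₁)) crosses zero at r₂ = 4.4152.
So (4.3000, -0.1414), (4.5000, F(r₁)), (4.4152, 0) are collinear:
F(r₁) = -0.1414 · (4.5000 − 4.4152) / (4.3000 − 4.4152) = -0.1414 · (0.084800)/(-0.115200) = 0.104086

0.1041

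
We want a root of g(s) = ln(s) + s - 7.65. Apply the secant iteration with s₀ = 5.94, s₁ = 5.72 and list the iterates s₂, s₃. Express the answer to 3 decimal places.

5.879, 5.879

g(5.94) = 0.07171, g(5.72) = -0.18603
s₂ = 5.72000 − (-0.18603)·(5.72000 − 5.94000) / (-0.18603 − 0.07171) = 5.72000 − (0.04093)/(-0.25774) = 5.87879
g(5.87879) = 0.00014
s₃ = 5.87879 − 0.00014·(5.87879 − 5.72000) / (0.00014 − (-0.18603)) = 5.87879 − (0.00002)/(0.18617) = 5.87867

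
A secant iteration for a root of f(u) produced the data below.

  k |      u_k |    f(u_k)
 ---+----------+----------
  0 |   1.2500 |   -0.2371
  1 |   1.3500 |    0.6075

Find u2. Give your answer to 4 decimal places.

u2 = 1.3500 − 0.6075·(1.3500 − 1.2500) / (0.6075 − (-0.2371))
   = 1.3500 − (0.060750)/(0.844600) = 1.278072

1.2781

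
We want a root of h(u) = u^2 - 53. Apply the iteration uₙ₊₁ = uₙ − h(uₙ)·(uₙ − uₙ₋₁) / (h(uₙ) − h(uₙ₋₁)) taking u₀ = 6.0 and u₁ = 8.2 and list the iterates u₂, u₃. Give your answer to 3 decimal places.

h(6.0) = -17.00000, h(8.2) = 14.24000
u₂ = 8.20000 − 14.24000·(8.20000 − 6.00000) / (14.24000 − (-17.00000)) = 8.20000 − (31.32800)/(31.24000) = 7.19718
h(7.19718) = -1.20056
u₃ = 7.19718 − (-1.20056)·(7.19718 − 8.20000) / (-1.20056 − 14.24000) = 7.19718 − (1.20394)/(-15.44056) = 7.27516

7.197, 7.275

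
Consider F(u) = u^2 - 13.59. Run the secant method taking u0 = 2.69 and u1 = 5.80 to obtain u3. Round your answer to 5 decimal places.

F(2.69) = -6.3539000, F(5.80) = 20.0500000
u2 = 5.8000000 − 20.0500000·(5.8000000 − 2.6900000) / (20.0500000 − (-6.3539000)) = 5.8000000 − (62.3555000)/(26.4039000) = 3.4383981
F(3.4383981) = -1.7674184
u3 = 3.4383981 − (-1.7674184)·(3.4383981 − 5.8000000) / (-1.7674184 − 20.0500000) = 3.4383981 − (4.1739386)/(-21.8174184) = 3.6297103

3.62971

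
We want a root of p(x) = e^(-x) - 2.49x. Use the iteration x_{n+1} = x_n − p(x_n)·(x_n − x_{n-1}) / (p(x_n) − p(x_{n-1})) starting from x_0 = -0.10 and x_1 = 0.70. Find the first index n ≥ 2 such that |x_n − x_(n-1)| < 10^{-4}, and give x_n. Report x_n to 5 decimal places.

p(-0.10) = 1.3541709, p(0.70) = -1.2464147
x_2 = 0.7000000 − (-1.2464147)·(0.8000000)/(-2.6005856) = 0.3165741;  |Δ| = 0.3834259
p(0.3165741) = -0.0596286
x_3 = 0.3165741 − (-0.0596286)·(-0.3834259)/(1.1867861) = 0.2973094;  |Δ| = 0.0192648
p(0.2973094) = 0.0025138
x_4 = 0.2973094 − 0.0025138·(-0.0192648)/(0.0621425) = 0.2980887;  |Δ| = 0.0007793
p(0.2980887) = -0.0000053
x_5 = 0.2980887 − (-0.0000053)·(0.0007793)/(-0.0025191) = 0.2980870;  |Δ| = 0.0000016
|x_5 − x_4| = 0.0000016 < 10^{-4}

n = 5, x_n = 0.29809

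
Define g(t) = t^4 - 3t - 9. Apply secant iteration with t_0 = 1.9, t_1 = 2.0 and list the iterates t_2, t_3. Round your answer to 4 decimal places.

1.9625, 1.9644

g(1.9) = -1.667900, g(2.0) = 1.000000
t_2 = 2.000000 − 1.000000·(2.000000 − 1.900000) / (1.000000 − (-1.667900)) = 2.000000 − (0.100000)/(2.667900) = 1.962517
g(1.962517) = -0.053698
t_3 = 1.962517 − (-0.053698)·(1.962517 − 2.000000) / (-0.053698 − 1.000000) = 1.962517 − (0.002013)/(-1.053698) = 1.964427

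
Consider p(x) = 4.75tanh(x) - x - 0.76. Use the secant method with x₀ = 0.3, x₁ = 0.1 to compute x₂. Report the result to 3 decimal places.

0.209

p(0.3) = 0.32373, p(0.1) = -0.38658
x₂ = 0.10000 − (-0.38658)·(0.10000 − 0.30000) / (-0.38658 − 0.32373) = 0.10000 − (0.07732)/(-0.71031) = 0.20885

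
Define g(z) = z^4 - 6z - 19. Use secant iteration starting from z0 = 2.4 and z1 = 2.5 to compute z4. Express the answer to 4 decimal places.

g(2.4) = -0.222400, g(2.5) = 5.062500
z2 = 2.500000 − 5.062500·(2.500000 − 2.400000) / (5.062500 − (-0.222400)) = 2.500000 − (0.506250)/(5.284900) = 2.404208
g(2.404208) = -0.014339
z3 = 2.404208 − (-0.014339)·(2.404208 − 2.500000) / (-0.014339 − 5.062500) = 2.404208 − (0.001374)/(-5.076839) = 2.404479
g(2.404479) = -0.000920
z4 = 2.404479 − (-0.000920)·(2.404479 − 2.404208) / (-0.000920 − (-0.014339)) = 2.404479 − (0.000000)/(0.013419) = 2.404497

2.4045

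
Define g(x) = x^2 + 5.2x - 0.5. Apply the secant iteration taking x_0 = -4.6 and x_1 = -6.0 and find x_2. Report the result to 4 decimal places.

g(-4.6) = -3.260000, g(-6.0) = 4.300000
x_2 = -6.000000 − 4.300000·(-6.000000 − (-4.600000)) / (4.300000 − (-3.260000)) = -6.000000 − (-6.020000)/(7.560000) = -5.203704

-5.2037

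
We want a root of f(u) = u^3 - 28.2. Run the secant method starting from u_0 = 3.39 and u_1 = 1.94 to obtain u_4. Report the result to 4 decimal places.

f(3.39) = 10.758219, f(1.94) = -20.898616
u_2 = 1.940000 − (-20.898616)·(1.940000 − 3.390000) / (-20.898616 − 10.758219) = 1.940000 − (30.302993)/(-31.656835) = 2.897234
f(2.897234) = -3.880724
u_3 = 2.897234 − (-3.880724)·(2.897234 − 1.940000) / (-3.880724 − (-20.898616)) = 2.897234 − (-3.714760)/(17.017892) = 3.115519
f(3.115519) = 2.040668
u_4 = 3.115519 − 2.040668·(3.115519 − 2.897234) / (2.040668 − (-3.880724)) = 3.115519 − (0.445448)/(5.921392) = 3.040292

3.0403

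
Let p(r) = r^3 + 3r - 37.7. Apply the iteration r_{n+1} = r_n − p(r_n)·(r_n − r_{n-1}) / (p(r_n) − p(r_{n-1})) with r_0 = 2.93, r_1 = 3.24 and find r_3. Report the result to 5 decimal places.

3.05537

p(2.93) = -3.7562430, p(3.24) = 6.0322240
r_2 = 3.2400000 − 6.0322240·(3.2400000 − 2.9300000) / (6.0322240 − (-3.7562430)) = 3.2400000 − (1.8699894)/(9.7884670) = 3.0489599
p(3.0489599) = -0.2095111
r_3 = 3.0489599 − (-0.2095111)·(3.0489599 − 3.2400000) / (-0.2095111 − 6.0322240) = 3.0489599 − (0.0400250)/(-6.2417351) = 3.0553724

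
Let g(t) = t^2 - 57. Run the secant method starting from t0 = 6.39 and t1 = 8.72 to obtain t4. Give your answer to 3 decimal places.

7.550

g(6.39) = -16.16790, g(8.72) = 19.03840
t2 = 8.72000 − 19.03840·(8.72000 − 6.39000) / (19.03840 − (-16.16790)) = 8.72000 − (44.35947)/(35.20630) = 7.46001
g(7.46001) = -1.34820
t3 = 7.46001 − (-1.34820)·(7.46001 − 8.72000) / (-1.34820 − 19.03840) = 7.46001 − (1.69872)/(-20.38660) = 7.54334
g(7.54334) = -0.09805
t4 = 7.54334 − (-0.09805)·(7.54334 − 7.46001) / (-0.09805 − (-1.34820)) = 7.54334 − (-0.00817)/(1.25016) = 7.54987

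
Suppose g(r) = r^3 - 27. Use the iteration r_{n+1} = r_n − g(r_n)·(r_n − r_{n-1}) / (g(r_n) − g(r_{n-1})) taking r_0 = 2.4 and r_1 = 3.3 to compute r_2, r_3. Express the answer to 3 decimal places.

g(2.4) = -13.17600, g(3.3) = 8.93700
r_2 = 3.30000 − 8.93700·(3.30000 − 2.40000) / (8.93700 − (-13.17600)) = 3.30000 − (8.04330)/(22.11300) = 2.93626
g(2.93626) = -1.68458
r_3 = 2.93626 − (-1.68458)·(2.93626 − 3.30000) / (-1.68458 − 8.93700) = 2.93626 − (0.61274)/(-10.62158) = 2.99395

2.936, 2.994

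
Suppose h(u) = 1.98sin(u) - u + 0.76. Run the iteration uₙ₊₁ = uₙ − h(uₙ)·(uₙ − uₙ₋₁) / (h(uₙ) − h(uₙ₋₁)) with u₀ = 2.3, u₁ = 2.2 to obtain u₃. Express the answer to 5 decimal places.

h(2.3) = -0.0635037, h(2.2) = 0.1608229
u₂ = 2.2000000 − 0.1608229·(2.2000000 − 2.3000000) / (0.1608229 − (-0.0635037)) = 2.2000000 − (-0.0160823)/(0.2243266) = 2.2716914
h(2.2716914) = 0.0015538
u₃ = 2.2716914 − 0.0015538·(2.2716914 − 2.2000000) / (0.0015538 − 0.1608229) = 2.2716914 − (0.0001114)/(-0.1592691) = 2.2723908

2.27239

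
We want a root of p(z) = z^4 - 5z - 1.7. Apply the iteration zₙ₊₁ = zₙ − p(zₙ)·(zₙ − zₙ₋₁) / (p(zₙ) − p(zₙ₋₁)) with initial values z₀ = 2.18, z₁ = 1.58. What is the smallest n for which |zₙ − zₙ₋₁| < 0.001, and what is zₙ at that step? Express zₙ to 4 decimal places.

n = 6, zₙ = 1.8109

p(2.18) = 9.985306, p(1.58) = -3.367987
z₂ = 1.580000 − (-3.367987)·(-0.600000)/(-13.353293) = 1.731333;  |Δ| = 0.151333
p(1.731333) = -1.371577
z₃ = 1.731333 − (-1.371577)·(0.151333)/(1.996410) = 1.835302;  |Δ| = 0.103969
p(1.835302) = 0.469157
z₄ = 1.835302 − 0.469157·(0.103969)/(1.840734) = 1.808803;  |Δ| = 0.026499
p(1.808803) = -0.039552
z₅ = 1.808803 − (-0.039552)·(-0.026499)/(-0.508709) = 1.810863;  |Δ| = 0.002060
p(1.810863) = -0.000999
z₆ = 1.810863 − (-0.000999)·(0.002060)/(0.038553) = 1.810916;  |Δ| = 0.000053
|z₆ − z₅| = 0.000053 < 0.001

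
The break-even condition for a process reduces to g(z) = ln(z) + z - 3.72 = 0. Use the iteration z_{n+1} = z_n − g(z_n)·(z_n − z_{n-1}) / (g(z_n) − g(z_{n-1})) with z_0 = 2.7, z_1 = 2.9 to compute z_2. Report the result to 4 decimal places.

2.7197

g(2.7) = -0.026748, g(2.9) = 0.244711
z_2 = 2.900000 − 0.244711·(2.900000 − 2.700000) / (0.244711 − (-0.026748)) = 2.900000 − (0.048942)/(0.271459) = 2.719707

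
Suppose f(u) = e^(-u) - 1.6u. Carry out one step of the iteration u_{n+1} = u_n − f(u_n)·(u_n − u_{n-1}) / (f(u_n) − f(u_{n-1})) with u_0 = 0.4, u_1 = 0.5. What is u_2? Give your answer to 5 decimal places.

0.41355

f(0.4) = 0.0303200, f(0.5) = -0.1934693
u_2 = 0.5000000 − (-0.1934693)·(0.5000000 − 0.4000000) / (-0.1934693 − 0.0303200) = 0.5000000 − (-0.0193469)/(-0.2237894) = 0.4135485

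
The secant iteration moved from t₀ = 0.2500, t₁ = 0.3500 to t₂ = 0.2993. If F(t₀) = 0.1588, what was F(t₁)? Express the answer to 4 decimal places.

The secant line through (0.2500, 0.1588) and (0.3500, F(t₁)) crosses zero at t₂ = 0.2993.
So (0.2500, 0.1588), (0.3500, F(t₁)), (0.2993, 0) are collinear:
F(t₁) = 0.1588 · (0.3500 − 0.2993) / (0.2500 − 0.2993) = 0.1588 · (0.050700)/(-0.049300) = -0.163310

-0.1633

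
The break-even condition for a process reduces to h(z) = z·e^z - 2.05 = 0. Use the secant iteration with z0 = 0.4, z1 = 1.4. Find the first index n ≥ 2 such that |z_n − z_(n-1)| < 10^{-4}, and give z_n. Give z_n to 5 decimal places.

n = 7, z_n = 0.86401

h(0.4) = -1.4532701, h(1.4) = 3.6272800
z2 = 1.4000000 − 3.6272800·(1.0000000)/(5.0805501) = 0.6860458;  |Δ| = 0.7139542
h(0.6860458) = -0.6876176
z3 = 0.6860458 − (-0.6876176)·(-0.7139542)/(-4.3148975) = 0.7998208;  |Δ| = 0.1137750
h(0.7998208) = -0.2702850
z4 = 0.7998208 − (-0.2702850)·(0.1137750)/(0.4173326) = 0.8735071;  |Δ| = 0.0736862
h(0.8735071) = 0.0423085
z5 = 0.8735071 − 0.0423085·(0.0736862)/(0.3125934) = 0.8635339;  |Δ| = 0.0099732
h(0.8635339) = -0.0021065
z6 = 0.8635339 − (-0.0021065)·(-0.0099732)/(-0.0444149) = 0.8640069;  |Δ| = 0.0004730
h(0.8640069) = -0.0000153
z7 = 0.8640069 − (-0.0000153)·(0.0004730)/(0.0020911) = 0.8640103;  |Δ| = 0.0000035
|z7 − z6| = 0.0000035 < 10^{-4}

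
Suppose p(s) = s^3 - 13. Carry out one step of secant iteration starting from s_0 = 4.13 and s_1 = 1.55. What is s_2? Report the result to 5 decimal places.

1.90869

p(4.13) = 57.4449970, p(1.55) = -9.2761250
s_2 = 1.5500000 − (-9.2761250)·(1.5500000 − 4.1300000) / (-9.2761250 − 57.4449970) = 1.5500000 − (23.9324025)/(-66.7211220) = 1.9086930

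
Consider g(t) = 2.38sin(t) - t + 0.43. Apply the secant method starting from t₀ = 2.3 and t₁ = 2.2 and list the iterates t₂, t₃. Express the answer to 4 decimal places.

2.2618, 2.2627

g(2.3) = -0.095222, g(2.2) = 0.154221
t₂ = 2.200000 − 0.154221·(2.200000 − 2.300000) / (0.154221 − (-0.095222)) = 2.200000 − (-0.015422)/(0.249443) = 2.261826
g(2.261826) = 0.002178
t₃ = 2.261826 − 0.002178·(2.261826 − 2.200000) / (0.002178 − 0.154221) = 2.261826 − (0.000135)/(-0.152044) = 2.262712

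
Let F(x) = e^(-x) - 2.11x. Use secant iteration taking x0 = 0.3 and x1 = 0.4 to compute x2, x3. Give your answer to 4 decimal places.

0.3383, 0.3380

F(0.3) = 0.107818, F(0.4) = -0.173680
x2 = 0.400000 − (-0.173680)·(0.400000 − 0.300000) / (-0.173680 − 0.107818) = 0.400000 − (-0.017368)/(-0.281498) = 0.338302
F(0.338302) = -0.000836
x3 = 0.338302 − (-0.000836)·(0.338302 − 0.400000) / (-0.000836 − (-0.173680)) = 0.338302 − (0.000052)/(0.172844) = 0.338003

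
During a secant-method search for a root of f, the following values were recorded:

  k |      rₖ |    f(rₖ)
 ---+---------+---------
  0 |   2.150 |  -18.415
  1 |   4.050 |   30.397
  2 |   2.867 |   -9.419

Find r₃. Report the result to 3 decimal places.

r₃ = 2.867 − (-9.419)·(2.867 − 4.050) / (-9.419 − 30.397)
   = 2.867 − (11.14268)/(-39.81600) = 3.14685

3.147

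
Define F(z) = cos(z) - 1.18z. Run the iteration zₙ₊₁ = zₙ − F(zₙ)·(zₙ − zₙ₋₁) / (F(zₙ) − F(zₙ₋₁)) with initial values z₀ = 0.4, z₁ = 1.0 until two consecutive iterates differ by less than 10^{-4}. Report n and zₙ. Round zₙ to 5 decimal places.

F(0.4) = 0.4490610, F(1.0) = -0.6396977
z₂ = 1.0000000 − (-0.6396977)·(0.6000000)/(-1.0887587) = 0.6474714;  |Δ| = 0.3525286
F(0.6474714) = 0.0335953
z₃ = 0.6474714 − 0.0335953·(-0.3525286)/(0.6732930) = 0.6650615;  |Δ| = 0.0175901
F(0.6650615) = 0.0021063
z₄ = 0.6650615 − 0.0021063·(0.0175901)/(-0.0314891) = 0.6662381;  |Δ| = 0.0011766
F(0.6662381) = -0.0000087
z₅ = 0.6662381 − (-0.0000087)·(0.0011766)/(-0.0021150) = 0.6662332;  |Δ| = 0.0000049
|z₅ − z₄| = 0.0000049 < 10^{-4}

n = 5, zₙ = 0.66623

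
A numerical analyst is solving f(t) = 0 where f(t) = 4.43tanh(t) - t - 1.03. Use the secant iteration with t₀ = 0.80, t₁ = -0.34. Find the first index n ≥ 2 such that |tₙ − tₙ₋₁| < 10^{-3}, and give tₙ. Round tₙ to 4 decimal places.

f(0.80) = 1.111683, f(-0.34) = -2.140725
t₂ = -0.340000 − (-2.140725)·(-1.140000)/(-3.252408) = 0.410345;  |Δ| = 0.750345
f(0.410345) = 0.281885
t₃ = 0.410345 − 0.281885·(0.750345)/(2.422610) = 0.323037;  |Δ| = 0.087307
f(0.323037) = 0.030234
t₄ = 0.323037 − 0.030234·(-0.087307)/(-0.251652) = 0.312548;  |Δ| = 0.010489
f(0.312548) = -0.001350
t₅ = 0.312548 − (-0.001350)·(-0.010489)/(-0.031583) = 0.312997;  |Δ| = 0.000448
|t₅ − t₄| = 0.000448 < 10^{-3}

n = 5, tₙ = 0.3130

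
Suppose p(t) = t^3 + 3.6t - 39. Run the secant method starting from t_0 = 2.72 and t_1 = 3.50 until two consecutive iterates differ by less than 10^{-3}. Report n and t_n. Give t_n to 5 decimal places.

n = 5, t_n = 3.03877

p(2.72) = -9.0843520, p(3.50) = 16.4750000
t_2 = 3.5000000 − 16.4750000·(0.7800000)/(25.5593520) = 2.9972290;  |Δ| = 0.5027710
p(2.9972290) = -1.2847224
t_3 = 2.9972290 − (-1.2847224)·(-0.5027710)/(-17.7597224) = 3.0335990;  |Δ| = 0.0363700
p(3.0335990) = -0.1616715
t_4 = 3.0335990 − (-0.1616715)·(0.0363700)/(1.1230509) = 3.0388348;  |Δ| = 0.0052357
p(3.0388348) = 0.0019757
t_5 = 3.0388348 − 0.0019757·(0.0052357)/(0.1636472) = 3.0387716;  |Δ| = 0.0000632
|t_5 − t_4| = 0.0000632 < 10^{-3}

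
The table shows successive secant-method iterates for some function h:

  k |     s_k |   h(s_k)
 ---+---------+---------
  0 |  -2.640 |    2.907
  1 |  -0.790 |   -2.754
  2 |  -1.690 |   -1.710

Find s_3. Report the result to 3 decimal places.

s_3 = -1.690 − (-1.710)·(-1.690 − (-0.790)) / (-1.710 − (-2.754))
   = -1.690 − (1.53900)/(1.04400) = -3.16414

-3.164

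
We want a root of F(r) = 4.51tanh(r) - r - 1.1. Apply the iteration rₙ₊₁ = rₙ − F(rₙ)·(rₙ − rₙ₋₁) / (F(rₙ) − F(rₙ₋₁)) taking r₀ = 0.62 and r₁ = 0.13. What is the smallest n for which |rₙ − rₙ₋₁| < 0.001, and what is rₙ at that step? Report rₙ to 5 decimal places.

n = 5, rₙ = 0.32786

F(0.62) = 0.7655874, F(0.13) = -0.6469806
r₂ = 0.1300000 − (-0.6469806)·(-0.4900000)/(-1.4125681) = 0.3544285;  |Δ| = 0.2244285
F(0.3544285) = 0.0803114
r₃ = 0.3544285 − 0.0803114·(0.2244285)/(0.7272920) = 0.3296459;  |Δ| = 0.0247826
F(0.3296459) = 0.0054477
r₄ = 0.3296459 − 0.0054477·(-0.0247826)/(-0.0748636) = 0.3278425;  |Δ| = 0.0018034
F(0.3278425) = -0.0000629
r₅ = 0.3278425 − (-0.0000629)·(-0.0018034)/(-0.0055106) = 0.3278631;  |Δ| = 0.0000206
|r₅ − r₄| = 0.0000206 < 0.001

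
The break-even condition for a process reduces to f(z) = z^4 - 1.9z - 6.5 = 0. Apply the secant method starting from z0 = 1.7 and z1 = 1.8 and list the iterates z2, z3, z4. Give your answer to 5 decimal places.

f(1.7) = -1.3779000, f(1.8) = 0.5776000
z2 = 1.8000000 − 0.5776000·(1.8000000 − 1.7000000) / (0.5776000 − (-1.3779000)) = 1.8000000 − (0.0577600)/(1.9555000) = 1.7704628
f(1.7704628) = -0.0385476
z3 = 1.7704628 − (-0.0385476)·(1.7704628 − 1.8000000) / (-0.0385476 − 0.5776000) = 1.7704628 − (0.0011386)/(-0.6161476) = 1.7723107
f(1.7723107) = -0.0009737
z4 = 1.7723107 − (-0.0009737)·(1.7723107 − 1.7704628) / (-0.0009737 − (-0.0385476)) = 1.7723107 − (-0.0000018)/(0.0375739) = 1.7723586

1.77046, 1.77231, 1.77236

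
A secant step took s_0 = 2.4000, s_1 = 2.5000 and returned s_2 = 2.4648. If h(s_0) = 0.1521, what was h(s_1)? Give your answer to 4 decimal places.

-0.0826

The secant line through (2.4000, 0.1521) and (2.5000, h(s_1)) crosses zero at s_2 = 2.4648.
So (2.4000, 0.1521), (2.5000, h(s_1)), (2.4648, 0) are collinear:
h(s_1) = 0.1521 · (2.5000 − 2.4648) / (2.4000 − 2.4648) = 0.1521 · (0.035200)/(-0.064800) = -0.082622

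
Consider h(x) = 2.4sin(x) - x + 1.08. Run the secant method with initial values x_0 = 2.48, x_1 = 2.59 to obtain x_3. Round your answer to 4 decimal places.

h(2.48) = 0.074498, h(2.59) = -0.252294
x_2 = 2.590000 − (-0.252294)·(2.590000 − 2.480000) / (-0.252294 − 0.074498) = 2.590000 − (-0.027752)/(-0.326792) = 2.505077
h(2.505077) = 0.001477
x_3 = 2.505077 − 0.001477·(2.505077 − 2.590000) / (0.001477 − (-0.252294)) = 2.505077 − (-0.000125)/(0.253771) = 2.505571

2.5056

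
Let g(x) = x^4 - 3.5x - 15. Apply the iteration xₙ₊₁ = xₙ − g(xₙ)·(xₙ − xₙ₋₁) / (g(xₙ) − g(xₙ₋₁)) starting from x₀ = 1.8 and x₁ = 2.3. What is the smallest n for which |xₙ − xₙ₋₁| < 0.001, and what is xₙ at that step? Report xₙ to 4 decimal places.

n = 5, xₙ = 2.1812

g(1.8) = -10.802400, g(2.3) = 4.934100
x₂ = 2.300000 − 4.934100·(0.500000)/(15.736500) = 2.143228;  |Δ| = 0.156772
g(2.143228) = -1.401750
x₃ = 2.143228 − (-1.401750)·(-0.156772)/(-6.335850) = 2.177912;  |Δ| = 0.034685
g(2.177912) = -0.123789
x₄ = 2.177912 − (-0.123789)·(0.034685)/(1.277961) = 2.181272;  |Δ| = 0.003360
g(2.181272) = 0.003603
x₅ = 2.181272 − 0.003603·(0.003360)/(0.127392) = 2.181177;  |Δ| = 0.000095
|x₅ − x₄| = 0.000095 < 0.001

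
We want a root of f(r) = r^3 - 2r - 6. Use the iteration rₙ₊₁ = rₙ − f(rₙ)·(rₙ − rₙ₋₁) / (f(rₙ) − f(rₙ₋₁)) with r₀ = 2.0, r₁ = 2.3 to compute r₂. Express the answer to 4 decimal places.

2.1682

f(2.0) = -2.000000, f(2.3) = 1.567000
r₂ = 2.300000 − 1.567000·(2.300000 − 2.000000) / (1.567000 − (-2.000000)) = 2.300000 − (0.470100)/(3.567000) = 2.168209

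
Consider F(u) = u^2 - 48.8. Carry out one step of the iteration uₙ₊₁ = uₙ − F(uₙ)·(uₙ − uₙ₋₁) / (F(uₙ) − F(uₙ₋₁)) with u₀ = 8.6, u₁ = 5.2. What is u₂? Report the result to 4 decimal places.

6.7768

F(8.6) = 25.160000, F(5.2) = -21.760000
u₂ = 5.200000 − (-21.760000)·(5.200000 − 8.600000) / (-21.760000 − 25.160000) = 5.200000 − (73.984000)/(-46.920000) = 6.776812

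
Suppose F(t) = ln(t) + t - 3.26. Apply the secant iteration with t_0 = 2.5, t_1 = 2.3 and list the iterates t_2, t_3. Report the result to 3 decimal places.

F(2.5) = 0.15629, F(2.3) = -0.12709
t_2 = 2.30000 − (-0.12709)·(2.30000 − 2.50000) / (-0.12709 − 0.15629) = 2.30000 − (0.02542)/(-0.28338) = 2.38970
F(2.38970) = 0.00086
t_3 = 2.38970 − 0.00086·(2.38970 − 2.30000) / (0.00086 − (-0.12709)) = 2.38970 − (0.00008)/(0.12795) = 2.38909

2.390, 2.389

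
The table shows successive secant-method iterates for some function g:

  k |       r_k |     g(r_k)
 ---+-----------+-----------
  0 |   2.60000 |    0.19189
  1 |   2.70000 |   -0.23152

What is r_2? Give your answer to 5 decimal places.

r_2 = 2.70000 − (-0.23152)·(2.70000 − 2.60000) / (-0.23152 − 0.19189)
   = 2.70000 − (-0.0231520)/(-0.4234100) = 2.6453201

2.64532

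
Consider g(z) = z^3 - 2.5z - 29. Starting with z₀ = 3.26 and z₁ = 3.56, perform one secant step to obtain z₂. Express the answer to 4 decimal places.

g(3.26) = -2.504024, g(3.56) = 7.218016
z₂ = 3.560000 − 7.218016·(3.560000 − 3.260000) / (7.218016 − (-2.504024)) = 3.560000 − (2.165405)/(9.722040) = 3.337268

3.3373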